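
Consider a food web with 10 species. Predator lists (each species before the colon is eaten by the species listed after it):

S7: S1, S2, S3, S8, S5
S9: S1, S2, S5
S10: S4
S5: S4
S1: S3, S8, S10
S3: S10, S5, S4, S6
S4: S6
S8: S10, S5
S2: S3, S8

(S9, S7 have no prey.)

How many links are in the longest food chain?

5 links

One longest chain: S9 → S1 → S3 → S10 → S4 → S6.
It has 6 species and 5 links.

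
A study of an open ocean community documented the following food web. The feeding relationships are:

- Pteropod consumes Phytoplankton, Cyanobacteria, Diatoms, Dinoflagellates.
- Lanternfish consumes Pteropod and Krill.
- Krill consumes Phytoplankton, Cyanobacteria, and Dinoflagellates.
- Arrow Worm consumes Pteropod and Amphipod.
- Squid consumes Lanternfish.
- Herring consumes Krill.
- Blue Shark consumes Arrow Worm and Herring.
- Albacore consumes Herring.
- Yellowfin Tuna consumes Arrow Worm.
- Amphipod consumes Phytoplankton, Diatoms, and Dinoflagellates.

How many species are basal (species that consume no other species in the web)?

4

Basal species (no prey listed): Cyanobacteria, Dinoflagellates, Phytoplankton, Diatoms.
Count: 4.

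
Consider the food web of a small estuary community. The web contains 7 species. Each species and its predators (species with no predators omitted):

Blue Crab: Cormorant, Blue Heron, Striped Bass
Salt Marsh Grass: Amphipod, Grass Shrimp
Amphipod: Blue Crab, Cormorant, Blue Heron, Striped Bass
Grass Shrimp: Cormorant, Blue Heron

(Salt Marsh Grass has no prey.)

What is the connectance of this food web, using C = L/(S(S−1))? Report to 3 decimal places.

The web has S = 7 species and L = 11 feeding links.
C = L / (S(S−1)) = 11 / 42 = 0.2619 ≈ 0.262.

C = 0.262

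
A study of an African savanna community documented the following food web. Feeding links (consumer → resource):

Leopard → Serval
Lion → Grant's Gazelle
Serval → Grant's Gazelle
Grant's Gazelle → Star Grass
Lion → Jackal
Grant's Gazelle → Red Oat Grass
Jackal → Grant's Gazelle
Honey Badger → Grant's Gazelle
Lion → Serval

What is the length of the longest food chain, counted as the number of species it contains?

One longest chain: Star Grass → Grant's Gazelle → Jackal → Lion.
It has 4 species and 3 links.

4 species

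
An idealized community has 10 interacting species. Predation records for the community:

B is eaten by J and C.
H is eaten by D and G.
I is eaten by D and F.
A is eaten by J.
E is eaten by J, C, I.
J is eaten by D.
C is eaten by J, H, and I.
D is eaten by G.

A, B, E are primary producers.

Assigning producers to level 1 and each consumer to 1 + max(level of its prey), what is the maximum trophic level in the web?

Producers (level 1): A, B, E.
B → C → I → D → G gives G level 5.
No species has a prey at level 5, so no species reaches level 6.

5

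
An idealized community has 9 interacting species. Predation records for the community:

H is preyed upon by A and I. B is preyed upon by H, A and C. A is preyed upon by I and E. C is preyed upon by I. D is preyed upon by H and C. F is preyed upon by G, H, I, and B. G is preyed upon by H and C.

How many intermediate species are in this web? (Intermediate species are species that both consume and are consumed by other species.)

5

Intermediate species (has both prey and predators): B, G, C, H, A.
Count: 5.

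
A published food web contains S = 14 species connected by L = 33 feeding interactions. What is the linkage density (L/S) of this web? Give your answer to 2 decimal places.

There are L = 33 links among S = 14 species.
L/S = 33/14 = 2.3571 ≈ 2.36.

L/S = 2.36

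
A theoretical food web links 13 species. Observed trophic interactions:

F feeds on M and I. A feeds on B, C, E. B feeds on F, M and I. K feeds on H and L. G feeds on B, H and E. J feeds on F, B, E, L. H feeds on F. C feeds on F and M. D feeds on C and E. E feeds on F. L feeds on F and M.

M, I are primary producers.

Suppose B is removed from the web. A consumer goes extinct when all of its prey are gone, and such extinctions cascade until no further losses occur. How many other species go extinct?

Remove B.
Every predator of it retains at least one other prey: A still has E, C; G still has H, E; J still has F, L, E.
No consumer loses all prey, so no secondary extinctions occur.

0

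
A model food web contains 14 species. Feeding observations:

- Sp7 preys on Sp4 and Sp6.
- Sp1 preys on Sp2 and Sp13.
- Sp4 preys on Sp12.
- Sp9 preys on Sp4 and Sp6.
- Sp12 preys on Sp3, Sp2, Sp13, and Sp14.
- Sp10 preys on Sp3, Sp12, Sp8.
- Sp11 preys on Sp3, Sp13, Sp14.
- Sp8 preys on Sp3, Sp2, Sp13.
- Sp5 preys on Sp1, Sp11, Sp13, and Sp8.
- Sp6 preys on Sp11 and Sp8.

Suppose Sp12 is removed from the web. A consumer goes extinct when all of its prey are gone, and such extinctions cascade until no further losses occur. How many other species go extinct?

1

Remove Sp12.
Round 1: Sp4 (all prey gone) → extinct.
No further losses. Total secondary extinctions: 1.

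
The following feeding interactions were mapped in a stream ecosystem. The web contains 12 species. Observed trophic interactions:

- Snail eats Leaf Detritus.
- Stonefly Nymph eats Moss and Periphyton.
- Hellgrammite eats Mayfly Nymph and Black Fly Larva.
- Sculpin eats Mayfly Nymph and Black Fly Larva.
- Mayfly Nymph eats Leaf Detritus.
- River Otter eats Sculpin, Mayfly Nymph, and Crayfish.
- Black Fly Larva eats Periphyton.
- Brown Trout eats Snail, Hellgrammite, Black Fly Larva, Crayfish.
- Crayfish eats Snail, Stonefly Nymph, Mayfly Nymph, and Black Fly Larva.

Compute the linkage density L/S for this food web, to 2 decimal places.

There are L = 20 links among S = 12 species.
L/S = 20/12 = 1.6667 ≈ 1.67.

L/S = 1.67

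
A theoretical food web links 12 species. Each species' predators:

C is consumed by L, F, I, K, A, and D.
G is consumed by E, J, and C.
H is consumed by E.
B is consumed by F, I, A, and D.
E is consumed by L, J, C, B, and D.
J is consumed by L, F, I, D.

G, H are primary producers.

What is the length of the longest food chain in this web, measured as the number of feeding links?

One longest chain: G → E → C → L.
It has 4 species and 3 links.

3 links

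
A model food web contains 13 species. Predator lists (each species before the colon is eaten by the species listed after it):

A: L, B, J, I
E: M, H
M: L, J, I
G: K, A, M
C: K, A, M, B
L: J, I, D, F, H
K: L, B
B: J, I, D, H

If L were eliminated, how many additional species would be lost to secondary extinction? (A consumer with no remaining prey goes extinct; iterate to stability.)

Remove L.
Round 1: F (all prey gone) → extinct.
No further losses. Total secondary extinctions: 1.

1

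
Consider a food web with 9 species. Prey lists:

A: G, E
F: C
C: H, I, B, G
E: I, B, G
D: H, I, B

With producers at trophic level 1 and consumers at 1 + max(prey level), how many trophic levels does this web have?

3

Producers (level 1): H, I, B, G.
H → C → F gives F level 3.
No species has a prey at level 3, so no species reaches level 4.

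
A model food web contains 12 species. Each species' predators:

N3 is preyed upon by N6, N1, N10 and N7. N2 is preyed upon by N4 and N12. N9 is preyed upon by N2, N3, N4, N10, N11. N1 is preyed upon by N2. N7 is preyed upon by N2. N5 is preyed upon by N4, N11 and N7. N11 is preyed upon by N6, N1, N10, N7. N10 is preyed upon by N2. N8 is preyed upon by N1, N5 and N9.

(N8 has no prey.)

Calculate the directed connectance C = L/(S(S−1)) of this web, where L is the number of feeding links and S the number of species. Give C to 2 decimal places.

C = 0.18

The web has S = 12 species and L = 24 feeding links.
C = L / (S(S−1)) = 24 / 132 = 0.1818 ≈ 0.18.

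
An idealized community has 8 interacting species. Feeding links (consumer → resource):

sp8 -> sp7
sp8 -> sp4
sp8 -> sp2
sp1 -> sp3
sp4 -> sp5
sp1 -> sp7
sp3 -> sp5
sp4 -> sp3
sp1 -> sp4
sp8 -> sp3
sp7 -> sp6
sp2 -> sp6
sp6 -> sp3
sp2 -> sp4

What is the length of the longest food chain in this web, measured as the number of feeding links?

One longest chain: sp5 → sp3 → sp6 → sp7 → sp1.
It has 5 species and 4 links.

4 links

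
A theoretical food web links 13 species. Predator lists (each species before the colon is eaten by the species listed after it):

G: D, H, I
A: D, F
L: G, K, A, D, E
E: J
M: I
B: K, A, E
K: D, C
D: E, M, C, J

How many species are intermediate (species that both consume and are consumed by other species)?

6

Intermediate species (has both prey and predators): G, K, A, D, E, M.
Count: 6.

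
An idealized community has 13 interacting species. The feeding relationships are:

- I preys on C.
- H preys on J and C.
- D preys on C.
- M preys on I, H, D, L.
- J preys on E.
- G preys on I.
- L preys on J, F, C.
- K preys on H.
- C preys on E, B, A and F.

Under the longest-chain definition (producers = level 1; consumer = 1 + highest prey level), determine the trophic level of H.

F is a producer → level 1.
C eats F (level 1); other prey at levels: A 1, E 1, B 1 → level 2.
H eats C (level 2); other prey at levels: J 2 → level 3.

Trophic level 3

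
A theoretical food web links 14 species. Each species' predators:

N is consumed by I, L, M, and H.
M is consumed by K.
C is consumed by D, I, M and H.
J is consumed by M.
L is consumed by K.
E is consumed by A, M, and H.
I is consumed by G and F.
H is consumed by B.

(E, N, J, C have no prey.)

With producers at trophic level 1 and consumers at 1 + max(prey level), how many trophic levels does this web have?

3

Producers (level 1): E, N, J, C.
N → I → G gives G level 3.
No species has a prey at level 3, so no species reaches level 4.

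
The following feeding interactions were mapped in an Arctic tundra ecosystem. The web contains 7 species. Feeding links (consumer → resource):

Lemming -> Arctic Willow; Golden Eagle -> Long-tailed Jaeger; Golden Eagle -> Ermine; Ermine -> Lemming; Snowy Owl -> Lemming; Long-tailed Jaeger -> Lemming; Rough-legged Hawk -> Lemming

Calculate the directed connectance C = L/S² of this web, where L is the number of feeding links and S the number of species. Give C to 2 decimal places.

C = 0.14

The web has S = 7 species and L = 7 feeding links.
C = L / S² = 7 / 49 = 0.1429 ≈ 0.14.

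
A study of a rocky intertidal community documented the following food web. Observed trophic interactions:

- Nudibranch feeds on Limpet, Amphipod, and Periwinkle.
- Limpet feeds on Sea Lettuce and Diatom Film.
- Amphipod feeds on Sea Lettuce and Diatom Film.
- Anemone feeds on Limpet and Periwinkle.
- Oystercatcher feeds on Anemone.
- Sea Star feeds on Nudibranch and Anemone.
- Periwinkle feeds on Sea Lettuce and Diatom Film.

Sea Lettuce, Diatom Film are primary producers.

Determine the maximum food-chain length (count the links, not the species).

One longest chain: Sea Lettuce → Periwinkle → Anemone → Oystercatcher.
It has 4 species and 3 links.

3 links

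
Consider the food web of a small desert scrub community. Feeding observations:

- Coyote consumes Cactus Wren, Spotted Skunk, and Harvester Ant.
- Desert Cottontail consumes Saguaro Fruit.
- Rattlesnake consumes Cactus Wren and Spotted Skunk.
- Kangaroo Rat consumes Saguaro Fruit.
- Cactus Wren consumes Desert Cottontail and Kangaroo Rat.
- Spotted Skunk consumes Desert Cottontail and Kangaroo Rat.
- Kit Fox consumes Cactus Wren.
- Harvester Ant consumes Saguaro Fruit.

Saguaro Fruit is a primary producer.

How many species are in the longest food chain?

4 species

One longest chain: Saguaro Fruit → Kangaroo Rat → Cactus Wren → Kit Fox.
It has 4 species and 3 links.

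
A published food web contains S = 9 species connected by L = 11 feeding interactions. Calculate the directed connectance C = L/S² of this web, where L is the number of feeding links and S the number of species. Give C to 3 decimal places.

C = 0.136

The web has S = 9 species and L = 11 feeding links.
C = L / S² = 11 / 81 = 0.1358 ≈ 0.136.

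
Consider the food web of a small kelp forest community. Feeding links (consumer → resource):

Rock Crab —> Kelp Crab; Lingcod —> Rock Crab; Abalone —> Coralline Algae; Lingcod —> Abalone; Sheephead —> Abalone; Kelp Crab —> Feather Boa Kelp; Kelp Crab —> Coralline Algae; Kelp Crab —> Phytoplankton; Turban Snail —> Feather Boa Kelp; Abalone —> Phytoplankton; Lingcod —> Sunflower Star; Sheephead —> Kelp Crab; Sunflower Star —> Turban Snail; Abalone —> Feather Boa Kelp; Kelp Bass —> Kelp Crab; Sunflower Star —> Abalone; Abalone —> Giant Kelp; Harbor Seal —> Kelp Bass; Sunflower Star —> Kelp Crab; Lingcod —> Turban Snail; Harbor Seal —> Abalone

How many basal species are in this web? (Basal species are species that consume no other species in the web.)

Basal species (no prey listed): Giant Kelp, Phytoplankton, Coralline Algae, Feather Boa Kelp.
Count: 4.

4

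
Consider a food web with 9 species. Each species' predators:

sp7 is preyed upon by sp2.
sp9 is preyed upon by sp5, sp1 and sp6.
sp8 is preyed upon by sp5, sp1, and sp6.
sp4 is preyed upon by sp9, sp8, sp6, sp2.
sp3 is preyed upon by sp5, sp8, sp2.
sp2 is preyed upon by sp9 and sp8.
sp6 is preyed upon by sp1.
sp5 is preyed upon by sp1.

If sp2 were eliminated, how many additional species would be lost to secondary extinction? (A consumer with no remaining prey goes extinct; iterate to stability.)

Remove sp2.
Every predator of it retains at least one other prey: sp8 still has sp4, sp3; sp9 still has sp4.
No consumer loses all prey, so no secondary extinctions occur.

0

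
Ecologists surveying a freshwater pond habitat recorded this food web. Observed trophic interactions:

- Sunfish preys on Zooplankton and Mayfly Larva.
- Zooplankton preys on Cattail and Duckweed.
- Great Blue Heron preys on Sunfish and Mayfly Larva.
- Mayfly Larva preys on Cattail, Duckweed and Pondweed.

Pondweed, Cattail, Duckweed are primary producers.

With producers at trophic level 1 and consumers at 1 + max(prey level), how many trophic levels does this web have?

Producers (level 1): Pondweed, Cattail, Duckweed.
Cattail → Zooplankton → Sunfish → Great Blue Heron gives Great Blue Heron level 4.
No species has a prey at level 4, so no species reaches level 5.

4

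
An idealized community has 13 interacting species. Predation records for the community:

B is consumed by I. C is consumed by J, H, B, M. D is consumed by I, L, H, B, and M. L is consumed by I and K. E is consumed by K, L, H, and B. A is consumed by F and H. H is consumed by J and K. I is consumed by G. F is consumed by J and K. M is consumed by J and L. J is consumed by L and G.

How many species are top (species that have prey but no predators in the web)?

2

Top species (has prey, but nothing eats it): K, G.
Count: 2.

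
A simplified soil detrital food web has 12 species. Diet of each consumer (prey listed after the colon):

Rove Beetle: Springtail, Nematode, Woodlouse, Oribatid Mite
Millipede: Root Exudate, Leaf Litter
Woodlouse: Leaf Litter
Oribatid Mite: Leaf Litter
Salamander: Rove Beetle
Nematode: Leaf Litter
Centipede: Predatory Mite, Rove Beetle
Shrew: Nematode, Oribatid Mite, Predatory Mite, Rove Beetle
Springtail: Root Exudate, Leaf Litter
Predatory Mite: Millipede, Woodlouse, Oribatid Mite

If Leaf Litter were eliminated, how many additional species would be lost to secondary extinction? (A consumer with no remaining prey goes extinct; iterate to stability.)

Remove Leaf Litter.
Round 1: Nematode (all prey gone), Woodlouse (all prey gone), Oribatid Mite (all prey gone) → extinct.
No further losses. Total secondary extinctions: 3.

3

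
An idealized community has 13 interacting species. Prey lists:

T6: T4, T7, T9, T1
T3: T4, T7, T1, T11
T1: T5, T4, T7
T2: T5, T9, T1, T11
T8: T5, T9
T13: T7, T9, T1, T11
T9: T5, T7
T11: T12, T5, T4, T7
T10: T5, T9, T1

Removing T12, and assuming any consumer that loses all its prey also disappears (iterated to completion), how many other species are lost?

Remove T12.
Every predator of it retains at least one other prey: T11 still has T5, T4, T7.
No consumer loses all prey, so no secondary extinctions occur.

0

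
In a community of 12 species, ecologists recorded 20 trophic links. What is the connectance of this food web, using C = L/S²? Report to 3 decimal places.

The web has S = 12 species and L = 20 feeding links.
C = L / S² = 20 / 144 = 0.1389 ≈ 0.139.

C = 0.139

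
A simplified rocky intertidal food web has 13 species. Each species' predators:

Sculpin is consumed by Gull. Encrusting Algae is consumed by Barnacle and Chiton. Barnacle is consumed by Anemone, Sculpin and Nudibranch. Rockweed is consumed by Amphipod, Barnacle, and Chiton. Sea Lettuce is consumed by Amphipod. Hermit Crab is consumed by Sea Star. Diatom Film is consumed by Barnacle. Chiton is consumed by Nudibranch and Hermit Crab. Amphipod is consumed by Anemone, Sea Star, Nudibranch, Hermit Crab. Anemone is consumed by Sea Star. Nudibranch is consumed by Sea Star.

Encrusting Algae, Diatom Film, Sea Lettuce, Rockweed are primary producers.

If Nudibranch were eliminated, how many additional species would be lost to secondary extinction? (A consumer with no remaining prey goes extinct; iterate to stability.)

0

Remove Nudibranch.
Every predator of it retains at least one other prey: Sea Star still has Amphipod, Anemone, Hermit Crab.
No consumer loses all prey, so no secondary extinctions occur.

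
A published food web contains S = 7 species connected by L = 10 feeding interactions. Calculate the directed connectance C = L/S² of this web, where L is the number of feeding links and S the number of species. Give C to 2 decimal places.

C = 0.20

The web has S = 7 species and L = 10 feeding links.
C = L / S² = 10 / 49 = 0.2041 ≈ 0.20.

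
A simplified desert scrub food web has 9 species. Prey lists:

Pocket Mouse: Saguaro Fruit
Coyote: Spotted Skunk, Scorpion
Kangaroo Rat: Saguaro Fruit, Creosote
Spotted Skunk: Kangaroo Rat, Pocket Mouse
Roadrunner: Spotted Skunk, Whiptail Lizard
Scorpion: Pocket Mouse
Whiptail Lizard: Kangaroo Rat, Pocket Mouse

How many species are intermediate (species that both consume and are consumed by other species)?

5

Intermediate species (has both prey and predators): Kangaroo Rat, Pocket Mouse, Spotted Skunk, Scorpion, Whiptail Lizard.
Count: 5.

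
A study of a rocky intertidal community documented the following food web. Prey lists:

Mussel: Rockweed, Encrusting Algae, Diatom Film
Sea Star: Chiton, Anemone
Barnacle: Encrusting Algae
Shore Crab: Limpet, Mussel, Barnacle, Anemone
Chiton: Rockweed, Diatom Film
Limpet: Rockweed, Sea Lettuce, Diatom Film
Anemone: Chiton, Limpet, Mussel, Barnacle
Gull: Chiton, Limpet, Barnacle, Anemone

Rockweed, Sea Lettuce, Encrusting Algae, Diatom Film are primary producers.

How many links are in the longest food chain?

3 links

One longest chain: Rockweed → Chiton → Anemone → Shore Crab.
It has 4 species and 3 links.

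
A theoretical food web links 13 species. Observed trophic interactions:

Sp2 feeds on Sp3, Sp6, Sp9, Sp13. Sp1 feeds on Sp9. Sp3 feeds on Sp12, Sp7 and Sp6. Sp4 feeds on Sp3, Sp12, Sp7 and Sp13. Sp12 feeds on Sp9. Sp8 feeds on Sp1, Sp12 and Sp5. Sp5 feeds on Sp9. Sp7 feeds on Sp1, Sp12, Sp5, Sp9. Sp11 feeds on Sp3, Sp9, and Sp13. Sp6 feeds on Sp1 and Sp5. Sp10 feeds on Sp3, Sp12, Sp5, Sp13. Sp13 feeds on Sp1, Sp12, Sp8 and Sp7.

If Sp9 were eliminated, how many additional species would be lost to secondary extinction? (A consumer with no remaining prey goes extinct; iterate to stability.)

12

Remove Sp9.
Round 1: Sp12 (all prey gone), Sp1 (all prey gone), Sp5 (all prey gone) → extinct.
Round 2: Sp6 (all prey gone), Sp7 (all prey gone), Sp8 (all prey gone) → extinct.
Round 3: Sp13 (all prey gone), Sp3 (all prey gone) → extinct.
Round 4: Sp2 (all prey gone), Sp11 (all prey gone), Sp4 (all prey gone), Sp10 (all prey gone) → extinct.
No further losses. Total secondary extinctions: 12.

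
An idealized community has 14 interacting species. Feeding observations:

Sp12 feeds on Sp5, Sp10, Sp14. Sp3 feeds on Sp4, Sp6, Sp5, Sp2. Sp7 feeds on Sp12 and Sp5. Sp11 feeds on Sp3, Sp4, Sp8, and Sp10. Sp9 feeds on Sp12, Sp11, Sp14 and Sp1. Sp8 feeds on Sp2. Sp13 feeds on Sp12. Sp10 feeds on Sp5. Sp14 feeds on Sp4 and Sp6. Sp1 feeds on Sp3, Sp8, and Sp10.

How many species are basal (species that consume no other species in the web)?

4

Basal species (no prey listed): Sp5, Sp2, Sp6, Sp4.
Count: 4.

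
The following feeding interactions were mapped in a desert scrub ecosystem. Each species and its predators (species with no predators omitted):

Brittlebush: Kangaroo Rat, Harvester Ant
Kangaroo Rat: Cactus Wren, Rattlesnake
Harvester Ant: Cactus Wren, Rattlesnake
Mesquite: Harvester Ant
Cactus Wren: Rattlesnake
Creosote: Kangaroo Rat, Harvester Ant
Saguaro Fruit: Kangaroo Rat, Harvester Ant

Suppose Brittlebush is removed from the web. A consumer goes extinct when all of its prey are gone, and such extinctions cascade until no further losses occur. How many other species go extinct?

0

Remove Brittlebush.
Every predator of it retains at least one other prey: Kangaroo Rat still has Creosote, Saguaro Fruit; Harvester Ant still has Mesquite, Creosote, Saguaro Fruit.
No consumer loses all prey, so no secondary extinctions occur.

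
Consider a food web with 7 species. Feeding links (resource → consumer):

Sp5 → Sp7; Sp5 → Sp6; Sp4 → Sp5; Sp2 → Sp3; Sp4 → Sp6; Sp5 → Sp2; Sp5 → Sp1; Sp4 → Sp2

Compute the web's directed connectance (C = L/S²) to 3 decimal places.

The web has S = 7 species and L = 8 feeding links.
C = L / S² = 8 / 49 = 0.1633 ≈ 0.163.

C = 0.163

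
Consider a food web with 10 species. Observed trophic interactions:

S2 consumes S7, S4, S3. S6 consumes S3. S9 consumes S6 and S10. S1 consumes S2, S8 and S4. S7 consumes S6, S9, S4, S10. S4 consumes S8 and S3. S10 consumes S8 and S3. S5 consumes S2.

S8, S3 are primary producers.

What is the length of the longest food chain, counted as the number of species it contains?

One longest chain: S8 → S10 → S9 → S7 → S2 → S5.
It has 6 species and 5 links.

6 species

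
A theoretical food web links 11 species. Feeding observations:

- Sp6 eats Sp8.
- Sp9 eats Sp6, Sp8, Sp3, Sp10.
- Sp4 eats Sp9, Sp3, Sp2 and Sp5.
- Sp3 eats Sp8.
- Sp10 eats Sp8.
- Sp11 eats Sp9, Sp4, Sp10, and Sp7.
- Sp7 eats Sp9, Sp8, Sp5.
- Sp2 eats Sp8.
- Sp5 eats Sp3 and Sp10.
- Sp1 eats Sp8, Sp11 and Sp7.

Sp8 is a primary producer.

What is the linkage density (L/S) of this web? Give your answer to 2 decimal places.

There are L = 24 links among S = 11 species.
L/S = 24/11 = 2.1818 ≈ 2.18.

L/S = 2.18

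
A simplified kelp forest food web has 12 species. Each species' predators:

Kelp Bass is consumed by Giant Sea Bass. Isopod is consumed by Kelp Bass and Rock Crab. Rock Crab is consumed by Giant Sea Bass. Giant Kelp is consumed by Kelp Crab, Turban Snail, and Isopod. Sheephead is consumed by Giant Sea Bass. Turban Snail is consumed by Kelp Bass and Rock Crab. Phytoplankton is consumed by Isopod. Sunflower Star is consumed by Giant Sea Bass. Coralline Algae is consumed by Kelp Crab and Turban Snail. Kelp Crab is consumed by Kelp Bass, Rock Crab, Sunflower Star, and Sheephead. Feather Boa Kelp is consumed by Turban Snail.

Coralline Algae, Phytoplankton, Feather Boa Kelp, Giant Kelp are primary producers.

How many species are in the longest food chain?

One longest chain: Coralline Algae → Kelp Crab → Sheephead → Giant Sea Bass.
It has 4 species and 3 links.

4 species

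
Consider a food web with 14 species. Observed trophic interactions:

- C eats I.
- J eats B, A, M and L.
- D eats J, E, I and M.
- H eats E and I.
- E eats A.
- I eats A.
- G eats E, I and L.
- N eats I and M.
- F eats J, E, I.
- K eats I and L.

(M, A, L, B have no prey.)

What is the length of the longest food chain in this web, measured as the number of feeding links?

One longest chain: A → I → N.
It has 3 species and 2 links.

2 links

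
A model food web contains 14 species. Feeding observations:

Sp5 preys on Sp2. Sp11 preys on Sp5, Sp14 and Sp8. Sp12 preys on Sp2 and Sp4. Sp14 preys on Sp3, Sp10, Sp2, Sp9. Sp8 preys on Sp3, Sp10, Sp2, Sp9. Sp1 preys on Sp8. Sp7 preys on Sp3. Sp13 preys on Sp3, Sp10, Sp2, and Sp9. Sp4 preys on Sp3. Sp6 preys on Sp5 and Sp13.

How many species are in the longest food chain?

One longest chain: Sp2 → Sp5 → Sp11.
It has 3 species and 2 links.

3 species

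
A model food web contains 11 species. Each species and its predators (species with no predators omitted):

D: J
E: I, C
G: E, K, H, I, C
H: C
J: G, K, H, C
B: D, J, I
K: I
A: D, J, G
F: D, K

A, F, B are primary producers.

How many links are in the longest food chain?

One longest chain: A → D → J → G → E → I.
It has 6 species and 5 links.

5 links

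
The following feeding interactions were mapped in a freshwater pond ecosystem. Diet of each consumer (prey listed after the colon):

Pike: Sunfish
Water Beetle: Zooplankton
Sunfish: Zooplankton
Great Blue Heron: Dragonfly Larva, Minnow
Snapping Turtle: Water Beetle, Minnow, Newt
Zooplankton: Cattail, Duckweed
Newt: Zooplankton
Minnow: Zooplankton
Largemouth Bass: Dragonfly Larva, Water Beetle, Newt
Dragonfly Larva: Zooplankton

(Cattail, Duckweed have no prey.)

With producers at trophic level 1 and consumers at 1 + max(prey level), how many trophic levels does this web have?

Producers (level 1): Cattail, Duckweed.
Cattail → Zooplankton → Dragonfly Larva → Largemouth Bass gives Largemouth Bass level 4.
No species has a prey at level 4, so no species reaches level 5.

4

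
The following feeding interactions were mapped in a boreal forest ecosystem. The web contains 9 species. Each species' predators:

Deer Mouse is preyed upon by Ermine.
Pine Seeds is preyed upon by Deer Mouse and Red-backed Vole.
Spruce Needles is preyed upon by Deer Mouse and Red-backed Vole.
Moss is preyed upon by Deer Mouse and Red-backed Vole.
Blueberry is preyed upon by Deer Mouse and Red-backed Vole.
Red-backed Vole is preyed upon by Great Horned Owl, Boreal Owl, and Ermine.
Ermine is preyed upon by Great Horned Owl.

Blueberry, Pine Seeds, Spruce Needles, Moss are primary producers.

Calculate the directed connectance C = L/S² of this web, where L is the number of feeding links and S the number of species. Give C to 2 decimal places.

C = 0.16

The web has S = 9 species and L = 13 feeding links.
C = L / S² = 13 / 81 = 0.1605 ≈ 0.16.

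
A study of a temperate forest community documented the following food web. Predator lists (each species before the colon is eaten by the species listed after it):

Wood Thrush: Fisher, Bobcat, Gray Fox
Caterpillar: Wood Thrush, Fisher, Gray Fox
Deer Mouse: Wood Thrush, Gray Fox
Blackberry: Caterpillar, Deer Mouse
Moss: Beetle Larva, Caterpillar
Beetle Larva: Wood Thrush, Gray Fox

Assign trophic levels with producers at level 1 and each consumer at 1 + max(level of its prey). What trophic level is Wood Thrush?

Moss is a producer → level 1.
Beetle Larva eats Moss → level 2.
Wood Thrush eats Beetle Larva (level 2); other prey at levels: Caterpillar 2, Deer Mouse 2 → level 3.

Trophic level 3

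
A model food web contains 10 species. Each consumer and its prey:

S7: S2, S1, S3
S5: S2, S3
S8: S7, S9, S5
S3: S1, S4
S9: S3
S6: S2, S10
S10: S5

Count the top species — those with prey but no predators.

Top species (has prey, but nothing eats it): S8, S6.
Count: 2.

2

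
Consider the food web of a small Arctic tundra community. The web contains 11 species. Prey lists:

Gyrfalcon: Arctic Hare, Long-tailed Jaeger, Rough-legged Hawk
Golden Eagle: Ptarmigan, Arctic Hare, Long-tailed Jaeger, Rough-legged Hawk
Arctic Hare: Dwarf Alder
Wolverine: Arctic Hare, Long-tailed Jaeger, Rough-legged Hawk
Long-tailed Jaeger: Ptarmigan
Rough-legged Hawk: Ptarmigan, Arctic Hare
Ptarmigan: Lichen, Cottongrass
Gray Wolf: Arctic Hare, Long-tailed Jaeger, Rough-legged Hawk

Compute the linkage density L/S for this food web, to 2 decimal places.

There are L = 19 links among S = 11 species.
L/S = 19/11 = 1.7273 ≈ 1.73.

L/S = 1.73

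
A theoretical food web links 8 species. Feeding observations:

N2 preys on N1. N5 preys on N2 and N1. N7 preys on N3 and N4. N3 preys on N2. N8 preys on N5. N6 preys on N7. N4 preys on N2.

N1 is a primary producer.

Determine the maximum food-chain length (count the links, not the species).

4 links

One longest chain: N1 → N2 → N3 → N7 → N6.
It has 5 species and 4 links.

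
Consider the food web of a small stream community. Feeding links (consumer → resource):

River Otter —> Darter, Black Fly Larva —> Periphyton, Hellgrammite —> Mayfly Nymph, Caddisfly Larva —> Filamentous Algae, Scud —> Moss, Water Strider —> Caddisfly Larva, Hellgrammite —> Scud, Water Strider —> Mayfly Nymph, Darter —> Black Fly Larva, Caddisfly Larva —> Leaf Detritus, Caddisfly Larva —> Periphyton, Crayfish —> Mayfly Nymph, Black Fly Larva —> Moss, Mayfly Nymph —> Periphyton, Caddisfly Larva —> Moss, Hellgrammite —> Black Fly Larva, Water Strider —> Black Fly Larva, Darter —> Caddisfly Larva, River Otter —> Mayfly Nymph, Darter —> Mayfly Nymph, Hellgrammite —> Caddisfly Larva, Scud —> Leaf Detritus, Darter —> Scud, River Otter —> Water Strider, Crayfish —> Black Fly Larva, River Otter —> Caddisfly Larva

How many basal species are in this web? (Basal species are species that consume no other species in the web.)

Basal species (no prey listed): Leaf Detritus, Moss, Periphyton, Filamentous Algae.
Count: 4.

4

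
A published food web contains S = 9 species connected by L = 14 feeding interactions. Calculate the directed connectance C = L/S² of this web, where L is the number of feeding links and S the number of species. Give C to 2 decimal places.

The web has S = 9 species and L = 14 feeding links.
C = L / S² = 14 / 81 = 0.1728 ≈ 0.17.

C = 0.17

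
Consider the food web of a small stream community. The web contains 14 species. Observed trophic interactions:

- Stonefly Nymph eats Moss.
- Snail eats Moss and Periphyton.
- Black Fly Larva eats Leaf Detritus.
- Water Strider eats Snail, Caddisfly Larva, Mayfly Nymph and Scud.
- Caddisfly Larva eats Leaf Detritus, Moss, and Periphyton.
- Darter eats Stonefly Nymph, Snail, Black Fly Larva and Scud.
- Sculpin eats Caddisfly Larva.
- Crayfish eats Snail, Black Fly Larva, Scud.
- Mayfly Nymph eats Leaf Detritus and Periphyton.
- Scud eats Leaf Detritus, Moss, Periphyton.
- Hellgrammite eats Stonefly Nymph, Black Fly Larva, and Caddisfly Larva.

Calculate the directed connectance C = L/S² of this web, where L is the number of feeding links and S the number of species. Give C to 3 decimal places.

C = 0.138

The web has S = 14 species and L = 27 feeding links.
C = L / S² = 27 / 196 = 0.1378 ≈ 0.138.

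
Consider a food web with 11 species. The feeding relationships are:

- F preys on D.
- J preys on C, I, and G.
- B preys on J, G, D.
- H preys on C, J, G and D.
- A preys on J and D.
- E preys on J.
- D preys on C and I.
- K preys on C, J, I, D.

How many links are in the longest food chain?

2 links

One longest chain: I → D → B.
It has 3 species and 2 links.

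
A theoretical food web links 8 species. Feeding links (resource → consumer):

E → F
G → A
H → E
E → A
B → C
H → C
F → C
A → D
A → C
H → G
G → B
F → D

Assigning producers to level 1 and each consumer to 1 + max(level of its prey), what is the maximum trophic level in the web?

Producers (level 1): H.
H → G → B → C gives C level 4.
No species has a prey at level 4, so no species reaches level 5.

4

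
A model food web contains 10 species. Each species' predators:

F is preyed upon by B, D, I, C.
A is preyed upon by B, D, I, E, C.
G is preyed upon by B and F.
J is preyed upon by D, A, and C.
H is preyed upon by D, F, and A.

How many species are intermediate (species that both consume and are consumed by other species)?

2

Intermediate species (has both prey and predators): F, A.
Count: 2.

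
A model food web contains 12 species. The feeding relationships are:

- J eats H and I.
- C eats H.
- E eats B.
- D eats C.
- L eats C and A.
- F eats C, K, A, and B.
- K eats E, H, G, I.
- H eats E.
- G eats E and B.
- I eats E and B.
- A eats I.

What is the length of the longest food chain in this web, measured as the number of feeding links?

4 links

One longest chain: B → E → I → A → L.
It has 5 species and 4 links.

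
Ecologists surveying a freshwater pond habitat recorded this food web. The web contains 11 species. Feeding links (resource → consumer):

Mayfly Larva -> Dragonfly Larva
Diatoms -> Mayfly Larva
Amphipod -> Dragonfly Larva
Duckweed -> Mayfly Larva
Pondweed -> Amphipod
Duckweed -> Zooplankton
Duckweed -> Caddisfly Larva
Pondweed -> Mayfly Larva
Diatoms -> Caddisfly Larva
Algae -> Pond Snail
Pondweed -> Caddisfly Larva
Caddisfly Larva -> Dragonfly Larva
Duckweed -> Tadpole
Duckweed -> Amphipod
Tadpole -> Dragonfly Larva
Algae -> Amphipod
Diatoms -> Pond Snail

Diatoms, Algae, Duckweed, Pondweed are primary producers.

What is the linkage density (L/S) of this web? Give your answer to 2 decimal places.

L/S = 1.55

There are L = 17 links among S = 11 species.
L/S = 17/11 = 1.5455 ≈ 1.55.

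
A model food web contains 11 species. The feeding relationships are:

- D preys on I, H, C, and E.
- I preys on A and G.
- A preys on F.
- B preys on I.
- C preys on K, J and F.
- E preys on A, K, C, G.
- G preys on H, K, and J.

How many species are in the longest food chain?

4 species

One longest chain: J → G → I → D.
It has 4 species and 3 links.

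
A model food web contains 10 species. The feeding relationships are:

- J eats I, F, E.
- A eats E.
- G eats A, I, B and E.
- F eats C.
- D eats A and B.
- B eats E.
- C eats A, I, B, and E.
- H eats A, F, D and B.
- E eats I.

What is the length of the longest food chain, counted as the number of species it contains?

6 species

One longest chain: I → E → B → C → F → J.
It has 6 species and 5 links.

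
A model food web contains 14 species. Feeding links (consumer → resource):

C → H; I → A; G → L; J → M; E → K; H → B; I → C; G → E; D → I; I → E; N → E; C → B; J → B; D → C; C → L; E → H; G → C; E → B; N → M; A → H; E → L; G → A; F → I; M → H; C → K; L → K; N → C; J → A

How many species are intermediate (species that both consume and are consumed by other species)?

7

Intermediate species (has both prey and predators): H, L, M, E, C, A, I.
Count: 7.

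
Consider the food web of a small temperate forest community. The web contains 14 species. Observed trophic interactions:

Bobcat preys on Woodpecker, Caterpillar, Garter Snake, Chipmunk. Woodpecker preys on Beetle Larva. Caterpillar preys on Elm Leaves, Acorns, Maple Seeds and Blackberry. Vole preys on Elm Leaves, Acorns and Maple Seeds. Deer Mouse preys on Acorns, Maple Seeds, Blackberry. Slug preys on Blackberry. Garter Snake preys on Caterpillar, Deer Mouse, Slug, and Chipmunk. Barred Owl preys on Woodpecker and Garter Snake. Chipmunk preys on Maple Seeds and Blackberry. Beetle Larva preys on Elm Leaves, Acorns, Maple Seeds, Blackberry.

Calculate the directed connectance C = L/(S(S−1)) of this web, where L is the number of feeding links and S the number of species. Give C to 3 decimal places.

C = 0.154

The web has S = 14 species and L = 28 feeding links.
C = L / (S(S−1)) = 28 / 182 = 0.1538 ≈ 0.154.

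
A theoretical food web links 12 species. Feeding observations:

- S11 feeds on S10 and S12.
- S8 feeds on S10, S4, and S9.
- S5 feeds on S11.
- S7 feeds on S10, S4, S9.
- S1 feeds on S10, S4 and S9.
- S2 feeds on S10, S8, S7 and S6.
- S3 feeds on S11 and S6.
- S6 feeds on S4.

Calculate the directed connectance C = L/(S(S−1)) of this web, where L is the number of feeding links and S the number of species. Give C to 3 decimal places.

The web has S = 12 species and L = 19 feeding links.
C = L / (S(S−1)) = 19 / 132 = 0.1439 ≈ 0.144.

C = 0.144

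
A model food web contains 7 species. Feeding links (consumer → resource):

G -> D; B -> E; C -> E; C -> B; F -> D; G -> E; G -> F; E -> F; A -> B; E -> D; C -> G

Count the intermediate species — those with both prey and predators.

Intermediate species (has both prey and predators): F, E, B, G.
Count: 4.

4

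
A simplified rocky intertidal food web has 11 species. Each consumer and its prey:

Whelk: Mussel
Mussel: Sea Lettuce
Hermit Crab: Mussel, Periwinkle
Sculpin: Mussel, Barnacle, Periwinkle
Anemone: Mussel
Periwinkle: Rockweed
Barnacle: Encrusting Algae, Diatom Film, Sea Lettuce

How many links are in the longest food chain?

2 links

One longest chain: Sea Lettuce → Mussel → Whelk.
It has 3 species and 2 links.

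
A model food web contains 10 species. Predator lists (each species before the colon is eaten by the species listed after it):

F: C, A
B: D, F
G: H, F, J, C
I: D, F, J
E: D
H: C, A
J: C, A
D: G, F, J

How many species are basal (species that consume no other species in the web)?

Basal species (no prey listed): B, E, I.
Count: 3.

3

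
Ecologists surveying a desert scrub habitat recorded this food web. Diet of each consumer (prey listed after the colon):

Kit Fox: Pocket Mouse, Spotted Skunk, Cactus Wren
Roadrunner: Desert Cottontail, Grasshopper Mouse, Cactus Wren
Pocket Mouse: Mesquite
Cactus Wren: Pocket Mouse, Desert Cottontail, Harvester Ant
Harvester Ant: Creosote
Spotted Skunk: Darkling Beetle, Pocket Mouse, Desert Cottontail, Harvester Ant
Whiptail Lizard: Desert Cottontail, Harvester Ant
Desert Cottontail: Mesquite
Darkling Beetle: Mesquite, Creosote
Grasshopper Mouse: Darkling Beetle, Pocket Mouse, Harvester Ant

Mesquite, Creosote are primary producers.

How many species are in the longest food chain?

4 species

One longest chain: Mesquite → Pocket Mouse → Cactus Wren → Roadrunner.
It has 4 species and 3 links.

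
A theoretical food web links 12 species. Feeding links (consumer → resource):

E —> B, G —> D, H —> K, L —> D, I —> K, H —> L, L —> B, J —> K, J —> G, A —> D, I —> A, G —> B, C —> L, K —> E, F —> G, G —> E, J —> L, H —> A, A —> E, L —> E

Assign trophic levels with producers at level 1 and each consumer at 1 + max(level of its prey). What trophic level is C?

Trophic level 4

B is a producer → level 1.
E eats B → level 2.
L eats E (level 2); other prey at levels: B 1, D 1 → level 3.
C eats L → level 4.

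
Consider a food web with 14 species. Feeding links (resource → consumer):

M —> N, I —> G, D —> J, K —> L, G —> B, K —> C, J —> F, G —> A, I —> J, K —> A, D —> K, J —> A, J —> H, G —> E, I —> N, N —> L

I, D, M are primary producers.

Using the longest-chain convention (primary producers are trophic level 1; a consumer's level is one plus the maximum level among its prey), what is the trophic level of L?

I is a producer → level 1.
N eats I (level 1); other prey at levels: M 1 → level 2.
L eats N (level 2); other prey at levels: K 2 → level 3.

Trophic level 3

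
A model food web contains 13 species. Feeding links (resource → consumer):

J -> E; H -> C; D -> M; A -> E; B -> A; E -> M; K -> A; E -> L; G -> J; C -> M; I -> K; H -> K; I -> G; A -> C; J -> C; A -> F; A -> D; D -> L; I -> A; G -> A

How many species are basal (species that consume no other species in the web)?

Basal species (no prey listed): B, H, I.
Count: 3.

3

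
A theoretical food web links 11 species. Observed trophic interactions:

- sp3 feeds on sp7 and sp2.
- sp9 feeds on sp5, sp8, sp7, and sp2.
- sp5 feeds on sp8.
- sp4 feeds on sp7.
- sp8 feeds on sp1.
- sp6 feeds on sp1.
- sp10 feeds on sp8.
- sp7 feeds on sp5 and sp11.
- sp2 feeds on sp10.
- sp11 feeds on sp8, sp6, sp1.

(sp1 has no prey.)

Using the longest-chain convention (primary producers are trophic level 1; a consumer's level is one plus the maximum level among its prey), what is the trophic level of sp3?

sp1 is a producer → level 1.
sp8 eats sp1 → level 2.
sp11 eats sp8 (level 2); other prey at levels: sp1 1, sp6 2 → level 3.
sp7 eats sp11 (level 3); other prey at levels: sp5 3 → level 4.
sp3 eats sp7 (level 4); other prey at levels: sp2 4 → level 5.

Trophic level 5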